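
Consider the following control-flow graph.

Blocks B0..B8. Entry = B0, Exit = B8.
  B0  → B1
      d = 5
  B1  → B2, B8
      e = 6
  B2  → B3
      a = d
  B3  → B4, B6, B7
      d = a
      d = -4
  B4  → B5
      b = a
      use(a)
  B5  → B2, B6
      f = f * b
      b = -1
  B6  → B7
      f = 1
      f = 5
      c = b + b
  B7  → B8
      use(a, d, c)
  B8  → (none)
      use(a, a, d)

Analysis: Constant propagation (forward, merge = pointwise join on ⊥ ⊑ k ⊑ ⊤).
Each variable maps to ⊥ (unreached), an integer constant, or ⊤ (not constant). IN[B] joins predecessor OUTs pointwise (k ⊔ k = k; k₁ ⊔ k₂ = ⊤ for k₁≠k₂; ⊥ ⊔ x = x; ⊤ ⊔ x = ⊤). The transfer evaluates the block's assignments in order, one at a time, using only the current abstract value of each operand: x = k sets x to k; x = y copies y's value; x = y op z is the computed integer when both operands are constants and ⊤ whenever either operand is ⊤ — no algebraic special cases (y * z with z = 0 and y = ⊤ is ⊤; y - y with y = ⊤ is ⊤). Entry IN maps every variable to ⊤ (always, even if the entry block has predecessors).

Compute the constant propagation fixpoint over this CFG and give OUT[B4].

Per-block solution:
  B0:  IN=(all ⊤)  OUT={d:5; rest ⊤}
  B1:  IN={d:5; rest ⊤}  OUT={d:5, e:6; rest ⊤}
  B2:  IN={e:6; rest ⊤}  OUT={e:6; rest ⊤}
  B3:  IN={e:6; rest ⊤}  OUT={d:-4, e:6; rest ⊤}
  B4:  IN={d:-4, e:6; rest ⊤}  OUT={d:-4, e:6; rest ⊤}
  B5:  IN={d:-4, e:6; rest ⊤}  OUT={b:-1, d:-4, e:6; rest ⊤}
  B6:  IN={d:-4, e:6; rest ⊤}  OUT={d:-4, e:6, f:5; rest ⊤}
  B7:  IN={d:-4, e:6; rest ⊤}  OUT={d:-4, e:6; rest ⊤}
  B8:  IN={e:6; rest ⊤}  OUT={e:6; rest ⊤}

Merge at B4: IN[B4] = OUT[B3] = {a: ⊤, b: ⊤, c: ⊤, d: -4, e: 6, f: ⊤}
Applying B4's transfer function to that IN value gives OUT[B4] (row B4 above).

Answer: {a: ⊤, b: ⊤, c: ⊤, d: -4, e: 6, f: ⊤}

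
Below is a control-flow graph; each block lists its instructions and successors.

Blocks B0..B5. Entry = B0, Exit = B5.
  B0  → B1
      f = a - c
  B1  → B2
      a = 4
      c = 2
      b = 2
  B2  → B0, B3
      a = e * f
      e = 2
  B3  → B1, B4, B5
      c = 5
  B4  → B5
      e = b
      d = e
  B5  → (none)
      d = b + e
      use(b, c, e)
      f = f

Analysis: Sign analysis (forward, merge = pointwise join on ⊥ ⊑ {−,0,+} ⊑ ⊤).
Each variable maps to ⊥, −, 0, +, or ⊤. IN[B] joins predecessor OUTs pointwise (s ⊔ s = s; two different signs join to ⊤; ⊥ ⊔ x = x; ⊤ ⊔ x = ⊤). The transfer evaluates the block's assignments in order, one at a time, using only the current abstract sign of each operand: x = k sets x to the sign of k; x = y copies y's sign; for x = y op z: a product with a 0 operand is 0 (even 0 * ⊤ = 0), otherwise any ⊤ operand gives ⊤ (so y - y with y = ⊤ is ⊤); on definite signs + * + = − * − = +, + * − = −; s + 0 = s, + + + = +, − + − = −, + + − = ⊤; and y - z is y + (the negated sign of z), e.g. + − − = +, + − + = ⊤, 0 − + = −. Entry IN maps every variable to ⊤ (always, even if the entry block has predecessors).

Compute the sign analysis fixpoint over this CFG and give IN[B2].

Answer: {a: +, b: +, c: +, d: ⊤, e: ⊤, f: ⊤}

Working:
Per-block solution:
  B0: | IN=(all ⊤) | OUT=(all ⊤)
  B1: | IN=(all ⊤) | OUT={a:+, b:+, c:+; rest ⊤}
  B2: | IN={a:+, b:+, c:+; rest ⊤} | OUT={b:+, c:+, e:+; rest ⊤}
  B3: | IN={b:+, c:+, e:+; rest ⊤} | OUT={b:+, c:+, e:+; rest ⊤}
  B4: | IN={b:+, c:+, e:+; rest ⊤} | OUT={b:+, c:+, d:+, e:+; rest ⊤}
  B5: | IN={b:+, c:+, e:+; rest ⊤} | OUT={b:+, c:+, d:+, e:+; rest ⊤}

Merge at B2: IN[B2] = OUT[B1] = {a: +, b: +, c: +, d: ⊤, e: ⊤, f: ⊤}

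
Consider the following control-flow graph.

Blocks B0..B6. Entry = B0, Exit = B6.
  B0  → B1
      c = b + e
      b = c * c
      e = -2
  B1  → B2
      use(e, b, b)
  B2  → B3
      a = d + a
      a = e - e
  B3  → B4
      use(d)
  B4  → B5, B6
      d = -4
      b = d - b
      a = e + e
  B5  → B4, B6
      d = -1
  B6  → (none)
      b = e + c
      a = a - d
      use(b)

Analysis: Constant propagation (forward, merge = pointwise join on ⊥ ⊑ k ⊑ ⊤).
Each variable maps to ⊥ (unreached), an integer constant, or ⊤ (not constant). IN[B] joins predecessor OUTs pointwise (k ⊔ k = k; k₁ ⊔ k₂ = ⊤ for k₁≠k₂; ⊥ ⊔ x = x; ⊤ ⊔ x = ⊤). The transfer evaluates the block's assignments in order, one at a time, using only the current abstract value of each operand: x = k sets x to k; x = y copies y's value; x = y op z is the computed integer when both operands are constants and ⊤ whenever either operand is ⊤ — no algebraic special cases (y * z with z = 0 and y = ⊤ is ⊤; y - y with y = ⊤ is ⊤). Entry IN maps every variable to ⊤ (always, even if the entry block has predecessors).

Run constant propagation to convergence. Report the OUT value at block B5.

Per-block solution:
  B0: | IN=(all ⊤) | OUT={e:-2; rest ⊤}
  B1: | IN={e:-2; rest ⊤} | OUT={e:-2; rest ⊤}
  B2: | IN={e:-2; rest ⊤} | OUT={a:0, e:-2; rest ⊤}
  B3: | IN={a:0, e:-2; rest ⊤} | OUT={a:0, e:-2; rest ⊤}
  B4: | IN={e:-2; rest ⊤} | OUT={a:-4, d:-4, e:-2; rest ⊤}
  B5: | IN={a:-4, d:-4, e:-2; rest ⊤} | OUT={a:-4, d:-1, e:-2; rest ⊤}
  B6: | IN={a:-4, e:-2; rest ⊤} | OUT={e:-2; rest ⊤}

Merge at B5: IN[B5] = OUT[B4] = {a: -4, b: ⊤, c: ⊤, d: -4, e: -2, f: ⊤}
Applying B5's transfer function to that IN value gives OUT[B5] (row B5 above).

Answer: {a: -4, b: ⊤, c: ⊤, d: -1, e: -2, f: ⊤}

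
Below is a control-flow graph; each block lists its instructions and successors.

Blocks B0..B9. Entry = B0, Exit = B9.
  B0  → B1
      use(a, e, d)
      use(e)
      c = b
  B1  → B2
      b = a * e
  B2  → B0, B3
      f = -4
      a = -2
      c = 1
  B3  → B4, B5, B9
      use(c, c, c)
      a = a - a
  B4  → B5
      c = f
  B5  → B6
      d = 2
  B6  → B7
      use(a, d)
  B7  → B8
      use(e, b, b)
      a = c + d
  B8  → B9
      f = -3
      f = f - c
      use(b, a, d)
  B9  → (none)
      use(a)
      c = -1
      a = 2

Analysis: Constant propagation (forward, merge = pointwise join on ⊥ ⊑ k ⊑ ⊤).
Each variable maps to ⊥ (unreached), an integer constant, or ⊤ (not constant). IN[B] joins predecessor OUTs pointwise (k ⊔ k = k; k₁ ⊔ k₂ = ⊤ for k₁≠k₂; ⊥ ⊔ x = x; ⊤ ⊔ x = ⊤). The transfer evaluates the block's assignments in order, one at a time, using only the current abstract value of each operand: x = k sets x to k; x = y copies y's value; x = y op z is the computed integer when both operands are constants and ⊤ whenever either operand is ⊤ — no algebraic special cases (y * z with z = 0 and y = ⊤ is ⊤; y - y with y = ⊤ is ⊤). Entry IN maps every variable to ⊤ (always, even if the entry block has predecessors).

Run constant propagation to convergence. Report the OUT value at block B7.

Fixpoint table:
  B0: | IN=(all ⊤) | OUT=(all ⊤)
  B1: | IN=(all ⊤) | OUT=(all ⊤)
  B2: | IN=(all ⊤) | OUT={a:-2, c:1, f:-4; rest ⊤}
  B3: | IN={a:-2, c:1, f:-4; rest ⊤} | OUT={a:0, c:1, f:-4; rest ⊤}
  B4: | IN={a:0, c:1, f:-4; rest ⊤} | OUT={a:0, c:-4, f:-4; rest ⊤}
  B5: | IN={a:0, f:-4; rest ⊤} | OUT={a:0, d:2, f:-4; rest ⊤}
  B6: | IN={a:0, d:2, f:-4; rest ⊤} | OUT={a:0, d:2, f:-4; rest ⊤}
  B7: | IN={a:0, d:2, f:-4; rest ⊤} | OUT={d:2, f:-4; rest ⊤}
  B8: | IN={d:2, f:-4; rest ⊤} | OUT={d:2; rest ⊤}
  B9: | IN=(all ⊤) | OUT={a:2, c:-1; rest ⊤}

Merge at B7: IN[B7] = OUT[B6] = {a: 0, b: ⊤, c: ⊤, d: 2, e: ⊤, f: -4}
Applying B7's transfer function to that IN value gives OUT[B7] (row B7 above).

Answer: {a: ⊤, b: ⊤, c: ⊤, d: 2, e: ⊤, f: -4}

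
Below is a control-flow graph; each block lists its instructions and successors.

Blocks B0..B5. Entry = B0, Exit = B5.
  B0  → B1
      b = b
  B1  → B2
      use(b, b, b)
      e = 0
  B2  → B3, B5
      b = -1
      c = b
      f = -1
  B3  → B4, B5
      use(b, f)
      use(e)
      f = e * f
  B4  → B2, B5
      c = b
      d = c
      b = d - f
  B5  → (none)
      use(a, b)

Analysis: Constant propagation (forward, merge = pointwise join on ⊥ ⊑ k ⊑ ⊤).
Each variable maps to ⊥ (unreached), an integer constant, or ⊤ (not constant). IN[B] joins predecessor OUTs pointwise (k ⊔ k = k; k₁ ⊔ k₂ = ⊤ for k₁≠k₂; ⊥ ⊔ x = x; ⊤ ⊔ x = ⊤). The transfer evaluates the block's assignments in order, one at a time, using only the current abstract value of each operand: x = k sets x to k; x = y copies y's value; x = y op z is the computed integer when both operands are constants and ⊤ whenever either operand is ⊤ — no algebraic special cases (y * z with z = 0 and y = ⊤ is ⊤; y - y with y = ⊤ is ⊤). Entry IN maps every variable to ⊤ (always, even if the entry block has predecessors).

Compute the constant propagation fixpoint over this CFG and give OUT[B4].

Answer: {a: ⊤, b: -1, c: -1, d: -1, e: 0, f: 0}

Working:
Per-block solution:
  B0: | IN=(all ⊤) | OUT=(all ⊤)
  B1: | IN=(all ⊤) | OUT={e:0; rest ⊤}
  B2: | IN={e:0; rest ⊤} | OUT={b:-1, c:-1, e:0, f:-1; rest ⊤}
  B3: | IN={b:-1, c:-1, e:0, f:-1; rest ⊤} | OUT={b:-1, c:-1, e:0, f:0; rest ⊤}
  B4: | IN={b:-1, c:-1, e:0, f:0; rest ⊤} | OUT={b:-1, c:-1, d:-1, e:0, f:0; rest ⊤}
  B5: | IN={b:-1, c:-1, e:0; rest ⊤} | OUT={b:-1, c:-1, e:0; rest ⊤}

Merge at B4: IN[B4] = OUT[B3] = {a: ⊤, b: -1, c: -1, d: ⊤, e: 0, f: 0}
Applying B4's transfer function to that IN value gives OUT[B4] (row B4 above).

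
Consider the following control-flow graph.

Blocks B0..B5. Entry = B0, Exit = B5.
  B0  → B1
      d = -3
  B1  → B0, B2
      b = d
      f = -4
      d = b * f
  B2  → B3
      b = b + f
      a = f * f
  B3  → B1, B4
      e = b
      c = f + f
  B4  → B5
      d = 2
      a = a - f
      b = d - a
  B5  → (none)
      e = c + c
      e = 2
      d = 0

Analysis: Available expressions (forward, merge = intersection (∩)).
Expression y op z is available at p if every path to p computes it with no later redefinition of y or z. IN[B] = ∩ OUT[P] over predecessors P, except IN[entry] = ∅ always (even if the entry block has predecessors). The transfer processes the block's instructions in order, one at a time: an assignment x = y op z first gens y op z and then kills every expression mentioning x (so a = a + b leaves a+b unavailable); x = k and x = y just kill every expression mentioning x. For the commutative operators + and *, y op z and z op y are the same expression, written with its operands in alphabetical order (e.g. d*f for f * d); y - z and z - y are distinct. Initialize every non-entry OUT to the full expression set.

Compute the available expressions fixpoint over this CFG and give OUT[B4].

Converged values:
  B0:   IN={}   OUT={}
  B1:   IN={}   OUT={b*f}
  B2:   IN={b*f}   OUT={f*f}
  B3:   IN={f*f}   OUT={f*f, f+f}
  B4:   IN={f*f, f+f}   OUT={d-a, f*f, f+f}
  B5:   IN={d-a, f*f, f+f}   OUT={c+c, f*f, f+f}

Merge at B4: IN[B4] = OUT[B3] = {f*f, f+f}
Applying B4's transfer function to that IN value gives OUT[B4] (row B4 above).

Answer: {d-a, f*f, f+f}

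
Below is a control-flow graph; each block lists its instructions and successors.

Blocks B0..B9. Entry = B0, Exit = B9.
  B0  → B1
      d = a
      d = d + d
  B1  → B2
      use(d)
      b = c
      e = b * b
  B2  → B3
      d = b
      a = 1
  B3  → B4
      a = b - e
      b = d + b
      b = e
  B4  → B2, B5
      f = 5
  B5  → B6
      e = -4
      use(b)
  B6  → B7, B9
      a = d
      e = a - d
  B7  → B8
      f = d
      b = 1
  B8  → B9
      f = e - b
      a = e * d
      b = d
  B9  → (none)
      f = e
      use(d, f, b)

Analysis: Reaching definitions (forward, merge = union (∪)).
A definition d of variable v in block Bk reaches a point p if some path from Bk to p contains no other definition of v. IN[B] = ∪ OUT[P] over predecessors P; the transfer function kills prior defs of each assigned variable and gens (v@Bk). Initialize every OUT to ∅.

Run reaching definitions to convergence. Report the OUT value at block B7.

Answer: {a@B6, b@B7, d@B2, e@B6, f@B7}

Derivation:
Fixpoint table:
  B0: | IN={} | OUT={d@B0}
  B1: | IN={d@B0} | OUT={b@B1, d@B0, e@B1}
  B2: | IN={a@B3, b@B1, b@B3, d@B0, d@B2, e@B1, f@B4} | OUT={a@B2, b@B1, b@B3, d@B2, e@B1, f@B4}
  B3: | IN={a@B2, b@B1, b@B3, d@B2, e@B1, f@B4} | OUT={a@B3, b@B3, d@B2, e@B1, f@B4}
  B4: | IN={a@B3, b@B3, d@B2, e@B1, f@B4} | OUT={a@B3, b@B3, d@B2, e@B1, f@B4}
  B5: | IN={a@B3, b@B3, d@B2, e@B1, f@B4} | OUT={a@B3, b@B3, d@B2, e@B5, f@B4}
  B6: | IN={a@B3, b@B3, d@B2, e@B5, f@B4} | OUT={a@B6, b@B3, d@B2, e@B6, f@B4}
  B7: | IN={a@B6, b@B3, d@B2, e@B6, f@B4} | OUT={a@B6, b@B7, d@B2, e@B6, f@B7}
  B8: | IN={a@B6, b@B7, d@B2, e@B6, f@B7} | OUT={a@B8, b@B8, d@B2, e@B6, f@B8}
  B9: | IN={a@B6, a@B8, b@B3, b@B8, d@B2, e@B6, f@B4, f@B8} | OUT={a@B6, a@B8, b@B3, b@B8, d@B2, e@B6, f@B9}

Merge at B7: IN[B7] = OUT[B6] = {a@B6, b@B3, d@B2, e@B6, f@B4}
Applying B7's transfer function to that IN value gives OUT[B7] (row B7 above).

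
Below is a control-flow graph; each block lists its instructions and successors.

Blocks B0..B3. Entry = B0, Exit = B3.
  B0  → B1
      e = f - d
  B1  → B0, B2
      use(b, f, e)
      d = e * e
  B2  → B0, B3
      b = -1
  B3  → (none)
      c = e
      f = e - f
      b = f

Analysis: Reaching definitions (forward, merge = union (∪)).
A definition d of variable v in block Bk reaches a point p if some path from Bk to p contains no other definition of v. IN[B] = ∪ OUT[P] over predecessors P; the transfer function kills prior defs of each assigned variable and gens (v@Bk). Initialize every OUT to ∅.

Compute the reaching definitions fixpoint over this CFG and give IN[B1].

Answer: {b@B2, d@B1, e@B0}

Working:
Converged values:
  B0: | IN={b@B2, d@B1, e@B0} | OUT={b@B2, d@B1, e@B0}
  B1: | IN={b@B2, d@B1, e@B0} | OUT={b@B2, d@B1, e@B0}
  B2: | IN={b@B2, d@B1, e@B0} | OUT={b@B2, d@B1, e@B0}
  B3: | IN={b@B2, d@B1, e@B0} | OUT={b@B3, c@B3, d@B1, e@B0, f@B3}

Merge at B1: IN[B1] = OUT[B0] = {b@B2, d@B1, e@B0}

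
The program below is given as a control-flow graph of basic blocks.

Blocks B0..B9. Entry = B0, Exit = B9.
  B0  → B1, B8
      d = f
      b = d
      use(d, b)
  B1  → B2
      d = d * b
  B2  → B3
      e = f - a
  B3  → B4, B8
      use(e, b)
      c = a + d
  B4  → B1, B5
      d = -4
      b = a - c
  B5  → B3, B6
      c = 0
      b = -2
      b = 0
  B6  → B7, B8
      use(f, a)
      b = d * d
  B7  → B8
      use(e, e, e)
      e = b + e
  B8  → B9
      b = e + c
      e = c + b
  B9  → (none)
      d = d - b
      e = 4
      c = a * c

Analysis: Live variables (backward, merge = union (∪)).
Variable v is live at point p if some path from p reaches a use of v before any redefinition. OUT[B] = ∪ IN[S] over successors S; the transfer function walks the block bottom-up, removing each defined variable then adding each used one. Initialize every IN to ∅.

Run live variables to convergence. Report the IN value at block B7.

Answer: {a, b, c, d, e}

Trace:
Per-block solution:
  B0:   IN={a, c, e, f}   OUT={a, b, c, d, e, f}
  B1:   IN={a, b, d, f}   OUT={a, b, d, f}
  B2:   IN={a, b, d, f}   OUT={a, b, d, e, f}
  B3:   IN={a, b, d, e, f}   OUT={a, c, d, e, f}
  B4:   IN={a, c, e, f}   OUT={a, b, d, e, f}
  B5:   IN={a, d, e, f}   OUT={a, b, c, d, e, f}
  B6:   IN={a, c, d, e, f}   OUT={a, b, c, d, e}
  B7:   IN={a, b, c, d, e}   OUT={a, c, d, e}
  B8:   IN={a, c, d, e}   OUT={a, b, c, d}
  B9:   IN={a, b, c, d}   OUT={}

Merge at B7: OUT[B7] = IN[B8] = {a, c, d, e}
Applying B7's transfer function to that OUT value gives IN[B7] (row B7 above).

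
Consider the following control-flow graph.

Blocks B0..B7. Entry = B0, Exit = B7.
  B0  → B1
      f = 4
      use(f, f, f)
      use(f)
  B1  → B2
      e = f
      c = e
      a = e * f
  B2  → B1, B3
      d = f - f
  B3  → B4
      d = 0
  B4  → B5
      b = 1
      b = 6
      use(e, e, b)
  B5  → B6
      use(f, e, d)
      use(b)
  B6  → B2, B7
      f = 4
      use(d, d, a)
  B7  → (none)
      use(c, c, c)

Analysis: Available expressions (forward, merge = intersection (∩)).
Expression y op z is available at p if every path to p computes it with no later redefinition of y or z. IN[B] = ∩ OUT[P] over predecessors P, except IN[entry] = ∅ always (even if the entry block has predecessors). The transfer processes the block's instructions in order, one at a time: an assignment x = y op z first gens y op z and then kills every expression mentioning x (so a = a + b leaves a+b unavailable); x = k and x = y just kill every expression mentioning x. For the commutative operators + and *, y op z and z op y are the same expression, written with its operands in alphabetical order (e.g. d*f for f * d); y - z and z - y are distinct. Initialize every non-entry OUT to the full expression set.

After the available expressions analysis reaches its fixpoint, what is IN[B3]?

Answer: {f-f}

Derivation:
Converged values:
  B0:  IN={}  OUT={}
  B1:  IN={}  OUT={e*f}
  B2:  IN={}  OUT={f-f}
  B3:  IN={f-f}  OUT={f-f}
  B4:  IN={f-f}  OUT={f-f}
  B5:  IN={f-f}  OUT={f-f}
  B6:  IN={f-f}  OUT={}
  B7:  IN={}  OUT={}

Merge at B3: IN[B3] = OUT[B2] = {f-f}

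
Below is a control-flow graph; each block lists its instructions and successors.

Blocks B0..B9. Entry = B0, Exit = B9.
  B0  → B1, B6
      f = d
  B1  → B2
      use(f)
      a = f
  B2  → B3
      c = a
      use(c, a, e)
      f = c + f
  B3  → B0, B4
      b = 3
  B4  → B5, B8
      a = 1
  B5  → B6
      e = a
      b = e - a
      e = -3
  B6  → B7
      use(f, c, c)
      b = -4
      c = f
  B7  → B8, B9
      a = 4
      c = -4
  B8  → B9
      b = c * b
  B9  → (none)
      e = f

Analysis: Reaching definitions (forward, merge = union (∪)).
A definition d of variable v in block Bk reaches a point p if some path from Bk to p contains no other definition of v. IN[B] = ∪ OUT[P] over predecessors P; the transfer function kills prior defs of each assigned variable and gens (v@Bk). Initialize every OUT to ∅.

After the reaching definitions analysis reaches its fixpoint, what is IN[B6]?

Per-block solution:
  B0:   IN={a@B1, b@B3, c@B2, f@B2}   OUT={a@B1, b@B3, c@B2, f@B0}
  B1:   IN={a@B1, b@B3, c@B2, f@B0}   OUT={a@B1, b@B3, c@B2, f@B0}
  B2:   IN={a@B1, b@B3, c@B2, f@B0}   OUT={a@B1, b@B3, c@B2, f@B2}
  B3:   IN={a@B1, b@B3, c@B2, f@B2}   OUT={a@B1, b@B3, c@B2, f@B2}
  B4:   IN={a@B1, b@B3, c@B2, f@B2}   OUT={a@B4, b@B3, c@B2, f@B2}
  B5:   IN={a@B4, b@B3, c@B2, f@B2}   OUT={a@B4, b@B5, c@B2, e@B5, f@B2}
  B6:   IN={a@B1, a@B4, b@B3, b@B5, c@B2, e@B5, f@B0, f@B2}   OUT={a@B1, a@B4, b@B6, c@B6, e@B5, f@B0, f@B2}
  B7:   IN={a@B1, a@B4, b@B6, c@B6, e@B5, f@B0, f@B2}   OUT={a@B7, b@B6, c@B7, e@B5, f@B0, f@B2}
  B8:   IN={a@B4, a@B7, b@B3, b@B6, c@B2, c@B7, e@B5, f@B0, f@B2}   OUT={a@B4, a@B7, b@B8, c@B2, c@B7, e@B5, f@B0, f@B2}
  B9:   IN={a@B4, a@B7, b@B6, b@B8, c@B2, c@B7, e@B5, f@B0, f@B2}   OUT={a@B4, a@B7, b@B6, b@B8, c@B2, c@B7, e@B9, f@B0, f@B2}

Merge at B6: IN[B6] = OUT[B0] ⊔ OUT[B5] = {a@B1, a@B4, b@B3, b@B5, c@B2, e@B5, f@B0, f@B2}

Answer: {a@B1, a@B4, b@B3, b@B5, c@B2, e@B5, f@B0, f@B2}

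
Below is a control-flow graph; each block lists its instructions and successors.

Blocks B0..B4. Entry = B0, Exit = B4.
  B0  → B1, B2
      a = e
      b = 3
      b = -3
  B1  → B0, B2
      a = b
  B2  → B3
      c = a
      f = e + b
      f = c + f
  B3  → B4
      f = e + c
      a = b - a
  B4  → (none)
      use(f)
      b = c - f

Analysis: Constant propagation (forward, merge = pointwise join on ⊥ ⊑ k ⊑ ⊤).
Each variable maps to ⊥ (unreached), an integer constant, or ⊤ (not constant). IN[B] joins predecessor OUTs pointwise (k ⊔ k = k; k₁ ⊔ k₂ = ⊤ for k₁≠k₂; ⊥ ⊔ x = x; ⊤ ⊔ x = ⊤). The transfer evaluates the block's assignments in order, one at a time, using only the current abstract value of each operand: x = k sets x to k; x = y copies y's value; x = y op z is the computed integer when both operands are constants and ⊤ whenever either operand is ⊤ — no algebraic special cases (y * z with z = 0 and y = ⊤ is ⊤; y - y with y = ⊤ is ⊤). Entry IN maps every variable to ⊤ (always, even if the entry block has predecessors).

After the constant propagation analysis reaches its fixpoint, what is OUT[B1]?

Per-block solution:
  B0:  IN=(all ⊤)  OUT={b:-3; rest ⊤}
  B1:  IN={b:-3; rest ⊤}  OUT={a:-3, b:-3; rest ⊤}
  B2:  IN={b:-3; rest ⊤}  OUT={b:-3; rest ⊤}
  B3:  IN={b:-3; rest ⊤}  OUT={b:-3; rest ⊤}
  B4:  IN={b:-3; rest ⊤}  OUT=(all ⊤)

Merge at B1: IN[B1] = OUT[B0] = {a: ⊤, b: -3, c: ⊤, d: ⊤, e: ⊤, f: ⊤}
Applying B1's transfer function to that IN value gives OUT[B1] (row B1 above).

Answer: {a: -3, b: -3, c: ⊤, d: ⊤, e: ⊤, f: ⊤}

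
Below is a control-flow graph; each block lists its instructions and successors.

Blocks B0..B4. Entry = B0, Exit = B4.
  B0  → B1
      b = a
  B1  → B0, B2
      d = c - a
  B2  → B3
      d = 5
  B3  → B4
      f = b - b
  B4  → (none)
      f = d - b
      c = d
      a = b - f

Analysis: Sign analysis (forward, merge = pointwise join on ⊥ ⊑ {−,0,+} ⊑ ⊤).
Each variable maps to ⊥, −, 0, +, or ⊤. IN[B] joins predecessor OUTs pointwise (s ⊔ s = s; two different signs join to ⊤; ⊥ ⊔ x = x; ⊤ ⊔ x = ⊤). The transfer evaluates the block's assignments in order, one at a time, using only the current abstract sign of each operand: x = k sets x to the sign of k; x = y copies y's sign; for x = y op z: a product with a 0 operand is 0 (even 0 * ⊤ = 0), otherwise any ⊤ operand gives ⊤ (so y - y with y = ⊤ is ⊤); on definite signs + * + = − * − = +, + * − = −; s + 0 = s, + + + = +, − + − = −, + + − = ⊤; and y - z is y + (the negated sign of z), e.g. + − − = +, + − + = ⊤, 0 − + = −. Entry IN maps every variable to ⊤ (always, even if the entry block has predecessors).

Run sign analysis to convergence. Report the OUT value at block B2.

Converged values:
  B0:  IN=(all ⊤)  OUT=(all ⊤)
  B1:  IN=(all ⊤)  OUT=(all ⊤)
  B2:  IN=(all ⊤)  OUT={d:+; rest ⊤}
  B3:  IN={d:+; rest ⊤}  OUT={d:+; rest ⊤}
  B4:  IN={d:+; rest ⊤}  OUT={c:+, d:+; rest ⊤}

Merge at B2: IN[B2] = OUT[B1] = {a: ⊤, b: ⊤, c: ⊤, d: ⊤, e: ⊤, f: ⊤}
Applying B2's transfer function to that IN value gives OUT[B2] (row B2 above).

Answer: {a: ⊤, b: ⊤, c: ⊤, d: +, e: ⊤, f: ⊤}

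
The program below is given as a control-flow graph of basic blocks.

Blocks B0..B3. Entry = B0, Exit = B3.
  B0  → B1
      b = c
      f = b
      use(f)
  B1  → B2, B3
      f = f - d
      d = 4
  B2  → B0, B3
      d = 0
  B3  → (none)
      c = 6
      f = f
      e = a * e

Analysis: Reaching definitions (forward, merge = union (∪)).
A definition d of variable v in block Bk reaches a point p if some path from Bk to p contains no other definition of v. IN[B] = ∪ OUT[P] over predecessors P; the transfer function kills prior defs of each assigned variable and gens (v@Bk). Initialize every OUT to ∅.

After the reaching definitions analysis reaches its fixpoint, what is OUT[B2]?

Answer: {b@B0, d@B2, f@B1}

Working:
Converged values:
  B0: | IN={b@B0, d@B2, f@B1} | OUT={b@B0, d@B2, f@B0}
  B1: | IN={b@B0, d@B2, f@B0} | OUT={b@B0, d@B1, f@B1}
  B2: | IN={b@B0, d@B1, f@B1} | OUT={b@B0, d@B2, f@B1}
  B3: | IN={b@B0, d@B1, d@B2, f@B1} | OUT={b@B0, c@B3, d@B1, d@B2, e@B3, f@B3}

Merge at B2: IN[B2] = OUT[B1] = {b@B0, d@B1, f@B1}
Applying B2's transfer function to that IN value gives OUT[B2] (row B2 above).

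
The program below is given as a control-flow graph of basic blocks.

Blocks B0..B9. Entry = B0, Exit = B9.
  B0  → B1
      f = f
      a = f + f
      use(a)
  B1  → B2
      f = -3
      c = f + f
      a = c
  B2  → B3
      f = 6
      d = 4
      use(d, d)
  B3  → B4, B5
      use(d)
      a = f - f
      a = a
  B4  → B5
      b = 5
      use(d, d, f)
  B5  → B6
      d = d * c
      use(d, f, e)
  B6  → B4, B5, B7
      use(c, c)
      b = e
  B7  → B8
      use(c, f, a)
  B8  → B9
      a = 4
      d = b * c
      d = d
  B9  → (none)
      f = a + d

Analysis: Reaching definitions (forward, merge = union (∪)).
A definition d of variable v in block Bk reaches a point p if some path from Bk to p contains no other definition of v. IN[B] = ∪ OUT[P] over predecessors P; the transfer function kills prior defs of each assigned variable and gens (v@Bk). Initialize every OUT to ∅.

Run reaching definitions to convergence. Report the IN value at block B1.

Answer: {a@B0, f@B0}

Working:
Converged values:
  B0:  IN={}  OUT={a@B0, f@B0}
  B1:  IN={a@B0, f@B0}  OUT={a@B1, c@B1, f@B1}
  B2:  IN={a@B1, c@B1, f@B1}  OUT={a@B1, c@B1, d@B2, f@B2}
  B3:  IN={a@B1, c@B1, d@B2, f@B2}  OUT={a@B3, c@B1, d@B2, f@B2}
  B4:  IN={a@B3, b@B6, c@B1, d@B2, d@B5, f@B2}  OUT={a@B3, b@B4, c@B1, d@B2, d@B5, f@B2}
  B5:  IN={a@B3, b@B4, b@B6, c@B1, d@B2, d@B5, f@B2}  OUT={a@B3, b@B4, b@B6, c@B1, d@B5, f@B2}
  B6:  IN={a@B3, b@B4, b@B6, c@B1, d@B5, f@B2}  OUT={a@B3, b@B6, c@B1, d@B5, f@B2}
  B7:  IN={a@B3, b@B6, c@B1, d@B5, f@B2}  OUT={a@B3, b@B6, c@B1, d@B5, f@B2}
  B8:  IN={a@B3, b@B6, c@B1, d@B5, f@B2}  OUT={a@B8, b@B6, c@B1, d@B8, f@B2}
  B9:  IN={a@B8, b@B6, c@B1, d@B8, f@B2}  OUT={a@B8, b@B6, c@B1, d@B8, f@B9}

Merge at B1: IN[B1] = OUT[B0] = {a@B0, f@B0}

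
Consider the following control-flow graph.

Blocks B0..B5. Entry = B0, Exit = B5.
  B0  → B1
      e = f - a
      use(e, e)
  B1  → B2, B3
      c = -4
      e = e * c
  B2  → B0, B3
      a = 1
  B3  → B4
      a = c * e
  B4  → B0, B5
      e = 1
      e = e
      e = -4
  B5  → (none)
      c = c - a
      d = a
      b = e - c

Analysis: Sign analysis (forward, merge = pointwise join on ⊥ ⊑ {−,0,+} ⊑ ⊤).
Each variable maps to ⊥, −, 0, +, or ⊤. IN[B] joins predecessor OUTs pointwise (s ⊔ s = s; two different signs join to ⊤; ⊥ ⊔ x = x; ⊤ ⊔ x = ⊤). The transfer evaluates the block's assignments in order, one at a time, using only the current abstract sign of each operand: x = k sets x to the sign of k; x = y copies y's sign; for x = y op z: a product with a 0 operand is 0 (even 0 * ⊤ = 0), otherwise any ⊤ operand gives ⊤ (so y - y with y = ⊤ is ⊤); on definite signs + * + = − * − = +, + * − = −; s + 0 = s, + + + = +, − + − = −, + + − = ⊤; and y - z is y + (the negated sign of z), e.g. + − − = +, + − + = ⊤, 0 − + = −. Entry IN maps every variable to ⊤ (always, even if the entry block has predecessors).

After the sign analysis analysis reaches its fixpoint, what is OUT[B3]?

Fixpoint table:
  B0:  IN=(all ⊤)  OUT=(all ⊤)
  B1:  IN=(all ⊤)  OUT={c:-; rest ⊤}
  B2:  IN={c:-; rest ⊤}  OUT={a:+, c:-; rest ⊤}
  B3:  IN={c:-; rest ⊤}  OUT={c:-; rest ⊤}
  B4:  IN={c:-; rest ⊤}  OUT={c:-, e:-; rest ⊤}
  B5:  IN={c:-, e:-; rest ⊤}  OUT={e:-; rest ⊤}

Merge at B3: IN[B3] = OUT[B1] ⊔ OUT[B2] = {a: ⊤, b: ⊤, c: -, d: ⊤, e: ⊤, f: ⊤}
Applying B3's transfer function to that IN value gives OUT[B3] (row B3 above).

Answer: {a: ⊤, b: ⊤, c: -, d: ⊤, e: ⊤, f: ⊤}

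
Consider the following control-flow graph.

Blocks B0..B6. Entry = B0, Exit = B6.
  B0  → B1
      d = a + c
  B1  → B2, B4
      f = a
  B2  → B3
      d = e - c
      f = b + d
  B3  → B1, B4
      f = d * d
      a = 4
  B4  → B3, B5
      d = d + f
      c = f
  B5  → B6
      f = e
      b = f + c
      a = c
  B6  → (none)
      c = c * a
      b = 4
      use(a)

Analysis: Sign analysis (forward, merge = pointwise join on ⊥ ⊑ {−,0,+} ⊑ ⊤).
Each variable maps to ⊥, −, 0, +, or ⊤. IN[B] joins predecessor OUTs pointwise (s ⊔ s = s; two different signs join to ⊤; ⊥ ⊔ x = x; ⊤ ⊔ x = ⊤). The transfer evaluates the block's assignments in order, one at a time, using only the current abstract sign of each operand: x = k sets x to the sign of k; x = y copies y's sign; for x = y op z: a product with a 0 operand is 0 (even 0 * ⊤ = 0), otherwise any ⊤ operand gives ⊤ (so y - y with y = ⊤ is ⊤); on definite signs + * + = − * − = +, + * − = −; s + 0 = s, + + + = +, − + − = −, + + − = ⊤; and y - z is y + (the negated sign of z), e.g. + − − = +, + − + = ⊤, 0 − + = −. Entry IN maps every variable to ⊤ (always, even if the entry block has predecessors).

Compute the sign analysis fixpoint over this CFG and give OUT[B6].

Per-block solution:
  B0:   IN=(all ⊤)   OUT=(all ⊤)
  B1:   IN=(all ⊤)   OUT=(all ⊤)
  B2:   IN=(all ⊤)   OUT=(all ⊤)
  B3:   IN=(all ⊤)   OUT={a:+; rest ⊤}
  B4:   IN=(all ⊤)   OUT=(all ⊤)
  B5:   IN=(all ⊤)   OUT=(all ⊤)
  B6:   IN=(all ⊤)   OUT={b:+; rest ⊤}

Merge at B6: IN[B6] = OUT[B5] = {a: ⊤, b: ⊤, c: ⊤, d: ⊤, e: ⊤, f: ⊤}
Applying B6's transfer function to that IN value gives OUT[B6] (row B6 above).

Answer: {a: ⊤, b: +, c: ⊤, d: ⊤, e: ⊤, f: ⊤}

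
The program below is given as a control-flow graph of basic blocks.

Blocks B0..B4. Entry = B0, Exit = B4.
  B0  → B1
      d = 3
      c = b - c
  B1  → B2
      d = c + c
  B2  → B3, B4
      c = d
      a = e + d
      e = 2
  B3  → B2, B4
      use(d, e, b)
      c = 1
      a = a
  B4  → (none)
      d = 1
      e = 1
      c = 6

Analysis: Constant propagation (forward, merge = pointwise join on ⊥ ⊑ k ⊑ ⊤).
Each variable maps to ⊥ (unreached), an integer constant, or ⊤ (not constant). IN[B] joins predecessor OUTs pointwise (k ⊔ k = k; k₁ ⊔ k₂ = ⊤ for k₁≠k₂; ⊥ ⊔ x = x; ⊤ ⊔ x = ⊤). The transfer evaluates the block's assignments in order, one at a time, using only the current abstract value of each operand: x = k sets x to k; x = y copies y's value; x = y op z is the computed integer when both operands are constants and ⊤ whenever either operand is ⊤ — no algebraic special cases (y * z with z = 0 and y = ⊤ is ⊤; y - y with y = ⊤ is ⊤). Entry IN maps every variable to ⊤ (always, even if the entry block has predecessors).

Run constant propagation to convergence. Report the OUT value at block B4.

Fixpoint table:
  B0:  IN=(all ⊤)  OUT={d:3; rest ⊤}
  B1:  IN={d:3; rest ⊤}  OUT=(all ⊤)
  B2:  IN=(all ⊤)  OUT={e:2; rest ⊤}
  B3:  IN={e:2; rest ⊤}  OUT={c:1, e:2; rest ⊤}
  B4:  IN={e:2; rest ⊤}  OUT={c:6, d:1, e:1; rest ⊤}

Merge at B4: IN[B4] = OUT[B2] ⊔ OUT[B3] = {a: ⊤, b: ⊤, c: ⊤, d: ⊤, e: 2, f: ⊤}
Applying B4's transfer function to that IN value gives OUT[B4] (row B4 above).

Answer: {a: ⊤, b: ⊤, c: 6, d: 1, e: 1, f: ⊤}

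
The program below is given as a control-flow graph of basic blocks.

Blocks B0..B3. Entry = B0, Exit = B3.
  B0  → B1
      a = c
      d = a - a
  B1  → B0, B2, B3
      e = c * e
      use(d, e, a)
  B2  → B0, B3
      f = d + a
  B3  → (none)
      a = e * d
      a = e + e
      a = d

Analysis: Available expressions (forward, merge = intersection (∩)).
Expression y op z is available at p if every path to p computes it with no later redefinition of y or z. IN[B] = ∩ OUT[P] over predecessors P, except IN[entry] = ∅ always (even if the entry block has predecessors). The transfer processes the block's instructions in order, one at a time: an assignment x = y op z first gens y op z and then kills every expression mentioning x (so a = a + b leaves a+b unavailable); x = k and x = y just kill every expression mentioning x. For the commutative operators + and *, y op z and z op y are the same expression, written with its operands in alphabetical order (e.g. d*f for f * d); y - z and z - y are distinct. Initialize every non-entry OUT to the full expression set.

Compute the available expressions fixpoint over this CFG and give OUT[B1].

Answer: {a-a}

Trace:
Fixpoint table:
  B0:  IN={}  OUT={a-a}
  B1:  IN={a-a}  OUT={a-a}
  B2:  IN={a-a}  OUT={a+d, a-a}
  B3:  IN={a-a}  OUT={d*e, e+e}

Merge at B1: IN[B1] = OUT[B0] = {a-a}
Applying B1's transfer function to that IN value gives OUT[B1] (row B1 above).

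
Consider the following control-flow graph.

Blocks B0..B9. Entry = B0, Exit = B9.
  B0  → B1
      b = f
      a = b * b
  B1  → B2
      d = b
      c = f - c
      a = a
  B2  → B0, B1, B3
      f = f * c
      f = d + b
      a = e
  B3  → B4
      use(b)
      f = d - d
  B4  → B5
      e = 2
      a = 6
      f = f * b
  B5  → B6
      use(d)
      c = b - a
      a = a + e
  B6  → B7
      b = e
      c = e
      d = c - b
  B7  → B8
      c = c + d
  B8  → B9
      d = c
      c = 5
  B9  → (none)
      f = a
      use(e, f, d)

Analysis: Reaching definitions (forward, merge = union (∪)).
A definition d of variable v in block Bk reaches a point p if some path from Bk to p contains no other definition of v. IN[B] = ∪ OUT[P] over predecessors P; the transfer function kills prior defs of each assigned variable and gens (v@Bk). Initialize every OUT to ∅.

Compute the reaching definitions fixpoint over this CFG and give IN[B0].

Per-block solution:
  B0:   IN={a@B2, b@B0, c@B1, d@B1, f@B2}   OUT={a@B0, b@B0, c@B1, d@B1, f@B2}
  B1:   IN={a@B0, a@B2, b@B0, c@B1, d@B1, f@B2}   OUT={a@B1, b@B0, c@B1, d@B1, f@B2}
  B2:   IN={a@B1, b@B0, c@B1, d@B1, f@B2}   OUT={a@B2, b@B0, c@B1, d@B1, f@B2}
  B3:   IN={a@B2, b@B0, c@B1, d@B1, f@B2}   OUT={a@B2, b@B0, c@B1, d@B1, f@B3}
  B4:   IN={a@B2, b@B0, c@B1, d@B1, f@B3}   OUT={a@B4, b@B0, c@B1, d@B1, e@B4, f@B4}
  B5:   IN={a@B4, b@B0, c@B1, d@B1, e@B4, f@B4}   OUT={a@B5, b@B0, c@B5, d@B1, e@B4, f@B4}
  B6:   IN={a@B5, b@B0, c@B5, d@B1, e@B4, f@B4}   OUT={a@B5, b@B6, c@B6, d@B6, e@B4, f@B4}
  B7:   IN={a@B5, b@B6, c@B6, d@B6, e@B4, f@B4}   OUT={a@B5, b@B6, c@B7, d@B6, e@B4, f@B4}
  B8:   IN={a@B5, b@B6, c@B7, d@B6, e@B4, f@B4}   OUT={a@B5, b@B6, c@B8, d@B8, e@B4, f@B4}
  B9:   IN={a@B5, b@B6, c@B8, d@B8, e@B4, f@B4}   OUT={a@B5, b@B6, c@B8, d@B8, e@B4, f@B9}

Merge at B0 (entry node, so the boundary value {} is joined with the incoming edge(s)): IN[B0] = {} ⊔ OUT[B2] = {a@B2, b@B0, c@B1, d@B1, f@B2}

Answer: {a@B2, b@B0, c@B1, d@B1, f@B2}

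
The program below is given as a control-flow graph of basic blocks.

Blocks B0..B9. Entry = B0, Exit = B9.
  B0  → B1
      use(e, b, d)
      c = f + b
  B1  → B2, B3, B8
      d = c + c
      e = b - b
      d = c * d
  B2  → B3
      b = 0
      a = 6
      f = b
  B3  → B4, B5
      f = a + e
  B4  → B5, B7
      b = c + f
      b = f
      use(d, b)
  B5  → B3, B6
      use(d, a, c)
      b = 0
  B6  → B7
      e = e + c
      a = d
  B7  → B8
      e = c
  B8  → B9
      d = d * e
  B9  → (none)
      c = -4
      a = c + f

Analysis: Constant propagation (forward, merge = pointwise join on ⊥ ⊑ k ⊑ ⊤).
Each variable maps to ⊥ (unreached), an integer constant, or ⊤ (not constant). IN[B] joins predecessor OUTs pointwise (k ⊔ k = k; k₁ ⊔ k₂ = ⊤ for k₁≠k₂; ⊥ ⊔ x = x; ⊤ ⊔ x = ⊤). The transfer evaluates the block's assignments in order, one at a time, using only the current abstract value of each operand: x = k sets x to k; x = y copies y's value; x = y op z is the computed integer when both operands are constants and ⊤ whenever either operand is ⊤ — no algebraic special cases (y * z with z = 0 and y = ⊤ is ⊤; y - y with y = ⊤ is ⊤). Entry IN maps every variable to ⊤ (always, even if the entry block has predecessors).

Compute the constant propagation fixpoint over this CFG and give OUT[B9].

Answer: {a: ⊤, b: ⊤, c: -4, d: ⊤, e: ⊤, f: ⊤}

Trace:
Converged values:
  B0: | IN=(all ⊤) | OUT=(all ⊤)
  B1: | IN=(all ⊤) | OUT=(all ⊤)
  B2: | IN=(all ⊤) | OUT={a:6, b:0, f:0; rest ⊤}
  B3: | IN=(all ⊤) | OUT=(all ⊤)
  B4: | IN=(all ⊤) | OUT=(all ⊤)
  B5: | IN=(all ⊤) | OUT={b:0; rest ⊤}
  B6: | IN={b:0; rest ⊤} | OUT={b:0; rest ⊤}
  B7: | IN=(all ⊤) | OUT=(all ⊤)
  B8: | IN=(all ⊤) | OUT=(all ⊤)
  B9: | IN=(all ⊤) | OUT={c:-4; rest ⊤}

Merge at B9: IN[B9] = OUT[B8] = {a: ⊤, b: ⊤, c: ⊤, d: ⊤, e: ⊤, f: ⊤}
Applying B9's transfer function to that IN value gives OUT[B9] (row B9 above).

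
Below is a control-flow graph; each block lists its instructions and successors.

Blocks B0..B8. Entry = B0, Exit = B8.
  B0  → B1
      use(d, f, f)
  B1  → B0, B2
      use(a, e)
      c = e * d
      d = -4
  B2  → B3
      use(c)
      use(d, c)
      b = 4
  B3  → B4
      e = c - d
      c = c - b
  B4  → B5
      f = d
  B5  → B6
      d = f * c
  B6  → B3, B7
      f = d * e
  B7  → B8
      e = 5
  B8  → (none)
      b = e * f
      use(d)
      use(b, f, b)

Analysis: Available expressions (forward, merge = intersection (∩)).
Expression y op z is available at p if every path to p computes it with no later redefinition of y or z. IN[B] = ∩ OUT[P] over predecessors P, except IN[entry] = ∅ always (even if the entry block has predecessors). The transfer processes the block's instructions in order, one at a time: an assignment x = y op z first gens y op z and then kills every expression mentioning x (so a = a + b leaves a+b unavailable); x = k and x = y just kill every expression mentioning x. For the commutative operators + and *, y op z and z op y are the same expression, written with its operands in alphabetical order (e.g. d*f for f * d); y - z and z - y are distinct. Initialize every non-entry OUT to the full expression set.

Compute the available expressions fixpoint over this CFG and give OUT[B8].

Answer: {e*f}

Working:
Converged values:
  B0:   IN={}   OUT={}
  B1:   IN={}   OUT={}
  B2:   IN={}   OUT={}
  B3:   IN={}   OUT={}
  B4:   IN={}   OUT={}
  B5:   IN={}   OUT={c*f}
  B6:   IN={c*f}   OUT={d*e}
  B7:   IN={d*e}   OUT={}
  B8:   IN={}   OUT={e*f}

Merge at B8: IN[B8] = OUT[B7] = {}
Applying B8's transfer function to that IN value gives OUT[B8] (row B8 above).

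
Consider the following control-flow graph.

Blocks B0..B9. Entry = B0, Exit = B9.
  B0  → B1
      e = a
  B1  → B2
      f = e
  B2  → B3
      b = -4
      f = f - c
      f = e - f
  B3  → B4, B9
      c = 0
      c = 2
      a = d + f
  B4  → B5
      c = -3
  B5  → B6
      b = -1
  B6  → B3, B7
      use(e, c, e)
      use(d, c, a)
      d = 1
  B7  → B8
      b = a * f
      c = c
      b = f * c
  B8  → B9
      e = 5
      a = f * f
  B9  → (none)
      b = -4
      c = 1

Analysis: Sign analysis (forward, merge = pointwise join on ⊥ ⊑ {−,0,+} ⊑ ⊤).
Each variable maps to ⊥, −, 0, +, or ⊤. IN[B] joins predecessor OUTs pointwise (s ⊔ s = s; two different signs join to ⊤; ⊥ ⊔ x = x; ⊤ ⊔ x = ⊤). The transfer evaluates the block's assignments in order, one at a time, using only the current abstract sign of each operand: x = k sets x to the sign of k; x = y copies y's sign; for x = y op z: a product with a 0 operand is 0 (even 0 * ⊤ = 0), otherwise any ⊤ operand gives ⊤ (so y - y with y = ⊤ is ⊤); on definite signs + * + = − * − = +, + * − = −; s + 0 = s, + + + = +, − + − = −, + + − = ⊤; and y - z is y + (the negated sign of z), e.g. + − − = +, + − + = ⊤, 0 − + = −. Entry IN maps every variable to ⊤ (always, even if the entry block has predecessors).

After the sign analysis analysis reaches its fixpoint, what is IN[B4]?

Per-block solution:
  B0:  IN=(all ⊤)  OUT=(all ⊤)
  B1:  IN=(all ⊤)  OUT=(all ⊤)
  B2:  IN=(all ⊤)  OUT={b:-; rest ⊤}
  B3:  IN={b:-; rest ⊤}  OUT={b:-, c:+; rest ⊤}
  B4:  IN={b:-, c:+; rest ⊤}  OUT={b:-, c:-; rest ⊤}
  B5:  IN={b:-, c:-; rest ⊤}  OUT={b:-, c:-; rest ⊤}
  B6:  IN={b:-, c:-; rest ⊤}  OUT={b:-, c:-, d:+; rest ⊤}
  B7:  IN={b:-, c:-, d:+; rest ⊤}  OUT={c:-, d:+; rest ⊤}
  B8:  IN={c:-, d:+; rest ⊤}  OUT={c:-, d:+, e:+; rest ⊤}
  B9:  IN=(all ⊤)  OUT={b:-, c:+; rest ⊤}

Merge at B4: IN[B4] = OUT[B3] = {a: ⊤, b: -, c: +, d: ⊤, e: ⊤, f: ⊤}

Answer: {a: ⊤, b: -, c: +, d: ⊤, e: ⊤, f: ⊤}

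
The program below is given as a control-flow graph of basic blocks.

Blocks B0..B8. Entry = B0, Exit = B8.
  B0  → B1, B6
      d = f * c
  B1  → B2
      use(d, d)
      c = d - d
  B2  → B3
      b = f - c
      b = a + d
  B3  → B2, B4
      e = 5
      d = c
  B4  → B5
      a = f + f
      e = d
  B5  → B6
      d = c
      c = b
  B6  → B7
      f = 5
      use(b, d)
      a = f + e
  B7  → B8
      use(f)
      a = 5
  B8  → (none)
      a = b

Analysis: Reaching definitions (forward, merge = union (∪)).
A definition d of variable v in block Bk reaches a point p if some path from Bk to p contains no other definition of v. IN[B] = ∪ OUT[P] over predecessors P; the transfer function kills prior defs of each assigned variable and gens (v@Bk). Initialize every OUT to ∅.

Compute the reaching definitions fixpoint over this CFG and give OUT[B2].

Converged values:
  B0:   IN={}   OUT={d@B0}
  B1:   IN={d@B0}   OUT={c@B1, d@B0}
  B2:   IN={b@B2, c@B1, d@B0, d@B3, e@B3}   OUT={b@B2, c@B1, d@B0, d@B3, e@B3}
  B3:   IN={b@B2, c@B1, d@B0, d@B3, e@B3}   OUT={b@B2, c@B1, d@B3, e@B3}
  B4:   IN={b@B2, c@B1, d@B3, e@B3}   OUT={a@B4, b@B2, c@B1, d@B3, e@B4}
  B5:   IN={a@B4, b@B2, c@B1, d@B3, e@B4}   OUT={a@B4, b@B2, c@B5, d@B5, e@B4}
  B6:   IN={a@B4, b@B2, c@B5, d@B0, d@B5, e@B4}   OUT={a@B6, b@B2, c@B5, d@B0, d@B5, e@B4, f@B6}
  B7:   IN={a@B6, b@B2, c@B5, d@B0, d@B5, e@B4, f@B6}   OUT={a@B7, b@B2, c@B5, d@B0, d@B5, e@B4, f@B6}
  B8:   IN={a@B7, b@B2, c@B5, d@B0, d@B5, e@B4, f@B6}   OUT={a@B8, b@B2, c@B5, d@B0, d@B5, e@B4, f@B6}

Merge at B2: IN[B2] = OUT[B1] ⊔ OUT[B3] = {b@B2, c@B1, d@B0, d@B3, e@B3}
Applying B2's transfer function to that IN value gives OUT[B2] (row B2 above).

Answer: {b@B2, c@B1, d@B0, d@B3, e@B3}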